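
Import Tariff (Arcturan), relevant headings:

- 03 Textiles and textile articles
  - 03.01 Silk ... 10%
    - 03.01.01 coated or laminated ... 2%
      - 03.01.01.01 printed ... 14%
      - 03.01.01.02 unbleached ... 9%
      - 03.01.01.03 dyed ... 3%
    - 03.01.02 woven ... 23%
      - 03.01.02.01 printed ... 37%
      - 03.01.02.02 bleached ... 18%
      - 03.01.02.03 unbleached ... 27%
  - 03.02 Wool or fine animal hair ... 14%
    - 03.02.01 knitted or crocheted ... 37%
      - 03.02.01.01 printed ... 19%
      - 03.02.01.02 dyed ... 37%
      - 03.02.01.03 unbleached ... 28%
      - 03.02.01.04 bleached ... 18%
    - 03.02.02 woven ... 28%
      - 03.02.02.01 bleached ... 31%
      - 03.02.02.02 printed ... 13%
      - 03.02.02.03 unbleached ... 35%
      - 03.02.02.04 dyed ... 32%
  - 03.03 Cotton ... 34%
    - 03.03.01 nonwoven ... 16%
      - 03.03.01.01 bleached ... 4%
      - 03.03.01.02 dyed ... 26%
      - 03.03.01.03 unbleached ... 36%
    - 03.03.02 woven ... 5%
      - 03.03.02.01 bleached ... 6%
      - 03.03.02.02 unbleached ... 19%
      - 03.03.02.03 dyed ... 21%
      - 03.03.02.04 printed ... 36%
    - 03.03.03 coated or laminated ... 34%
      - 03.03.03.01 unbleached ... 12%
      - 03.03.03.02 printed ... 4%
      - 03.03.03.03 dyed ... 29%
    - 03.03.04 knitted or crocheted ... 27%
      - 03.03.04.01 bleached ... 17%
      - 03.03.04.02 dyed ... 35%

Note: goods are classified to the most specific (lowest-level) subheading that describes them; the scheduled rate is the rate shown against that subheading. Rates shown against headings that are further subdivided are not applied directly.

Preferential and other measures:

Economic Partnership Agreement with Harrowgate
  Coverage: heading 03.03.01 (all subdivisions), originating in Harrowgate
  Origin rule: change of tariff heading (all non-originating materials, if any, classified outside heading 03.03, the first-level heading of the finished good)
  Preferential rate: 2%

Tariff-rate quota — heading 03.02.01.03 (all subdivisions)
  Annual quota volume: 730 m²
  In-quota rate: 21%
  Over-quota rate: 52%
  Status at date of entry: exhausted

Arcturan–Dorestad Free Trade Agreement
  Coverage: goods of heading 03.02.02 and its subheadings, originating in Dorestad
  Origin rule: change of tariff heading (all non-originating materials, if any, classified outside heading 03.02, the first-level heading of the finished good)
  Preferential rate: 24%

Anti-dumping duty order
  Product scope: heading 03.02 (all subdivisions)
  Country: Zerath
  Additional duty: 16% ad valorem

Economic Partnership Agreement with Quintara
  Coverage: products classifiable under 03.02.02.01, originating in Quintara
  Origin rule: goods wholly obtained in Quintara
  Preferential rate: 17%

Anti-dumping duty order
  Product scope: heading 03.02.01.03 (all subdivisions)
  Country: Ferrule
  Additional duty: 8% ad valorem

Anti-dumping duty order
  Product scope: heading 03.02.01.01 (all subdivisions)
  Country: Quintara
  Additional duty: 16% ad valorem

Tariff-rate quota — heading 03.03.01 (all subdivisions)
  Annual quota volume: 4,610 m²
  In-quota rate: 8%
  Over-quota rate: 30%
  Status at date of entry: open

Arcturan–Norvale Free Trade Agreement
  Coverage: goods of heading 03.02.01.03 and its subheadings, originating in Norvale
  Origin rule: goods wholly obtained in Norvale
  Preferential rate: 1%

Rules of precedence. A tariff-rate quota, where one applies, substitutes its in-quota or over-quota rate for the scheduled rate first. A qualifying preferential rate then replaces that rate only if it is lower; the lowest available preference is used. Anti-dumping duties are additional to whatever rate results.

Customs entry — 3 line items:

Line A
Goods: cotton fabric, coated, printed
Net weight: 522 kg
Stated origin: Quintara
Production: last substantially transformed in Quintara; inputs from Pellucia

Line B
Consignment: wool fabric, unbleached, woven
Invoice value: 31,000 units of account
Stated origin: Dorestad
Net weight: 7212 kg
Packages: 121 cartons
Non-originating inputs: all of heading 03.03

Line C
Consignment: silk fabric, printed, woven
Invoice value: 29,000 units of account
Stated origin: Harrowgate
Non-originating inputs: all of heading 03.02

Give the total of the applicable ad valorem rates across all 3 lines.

Line A: cotton → 03.03; coated → 03.03.03; printed → 03.03.03.02. Scheduled 4%. Quintara agreement on 03.02.02.01: 03.03.03.02 not covered. → 4%.
Line B: wool → 03.02; woven → 03.02.02; unbleached → 03.02.02.03. Scheduled 35%. Dorestad agreement on 03.02.02: CTH met → 24% available; preferential 24%. → 24%.
Line C: silk → 03.01; woven → 03.01.02; printed → 03.01.02.01. Scheduled 37%. Harrowgate agreement on 03.03.01: 03.01.02.01 not covered. → 37%.
Sum: 4% + 24% + 37% = 65%.

65%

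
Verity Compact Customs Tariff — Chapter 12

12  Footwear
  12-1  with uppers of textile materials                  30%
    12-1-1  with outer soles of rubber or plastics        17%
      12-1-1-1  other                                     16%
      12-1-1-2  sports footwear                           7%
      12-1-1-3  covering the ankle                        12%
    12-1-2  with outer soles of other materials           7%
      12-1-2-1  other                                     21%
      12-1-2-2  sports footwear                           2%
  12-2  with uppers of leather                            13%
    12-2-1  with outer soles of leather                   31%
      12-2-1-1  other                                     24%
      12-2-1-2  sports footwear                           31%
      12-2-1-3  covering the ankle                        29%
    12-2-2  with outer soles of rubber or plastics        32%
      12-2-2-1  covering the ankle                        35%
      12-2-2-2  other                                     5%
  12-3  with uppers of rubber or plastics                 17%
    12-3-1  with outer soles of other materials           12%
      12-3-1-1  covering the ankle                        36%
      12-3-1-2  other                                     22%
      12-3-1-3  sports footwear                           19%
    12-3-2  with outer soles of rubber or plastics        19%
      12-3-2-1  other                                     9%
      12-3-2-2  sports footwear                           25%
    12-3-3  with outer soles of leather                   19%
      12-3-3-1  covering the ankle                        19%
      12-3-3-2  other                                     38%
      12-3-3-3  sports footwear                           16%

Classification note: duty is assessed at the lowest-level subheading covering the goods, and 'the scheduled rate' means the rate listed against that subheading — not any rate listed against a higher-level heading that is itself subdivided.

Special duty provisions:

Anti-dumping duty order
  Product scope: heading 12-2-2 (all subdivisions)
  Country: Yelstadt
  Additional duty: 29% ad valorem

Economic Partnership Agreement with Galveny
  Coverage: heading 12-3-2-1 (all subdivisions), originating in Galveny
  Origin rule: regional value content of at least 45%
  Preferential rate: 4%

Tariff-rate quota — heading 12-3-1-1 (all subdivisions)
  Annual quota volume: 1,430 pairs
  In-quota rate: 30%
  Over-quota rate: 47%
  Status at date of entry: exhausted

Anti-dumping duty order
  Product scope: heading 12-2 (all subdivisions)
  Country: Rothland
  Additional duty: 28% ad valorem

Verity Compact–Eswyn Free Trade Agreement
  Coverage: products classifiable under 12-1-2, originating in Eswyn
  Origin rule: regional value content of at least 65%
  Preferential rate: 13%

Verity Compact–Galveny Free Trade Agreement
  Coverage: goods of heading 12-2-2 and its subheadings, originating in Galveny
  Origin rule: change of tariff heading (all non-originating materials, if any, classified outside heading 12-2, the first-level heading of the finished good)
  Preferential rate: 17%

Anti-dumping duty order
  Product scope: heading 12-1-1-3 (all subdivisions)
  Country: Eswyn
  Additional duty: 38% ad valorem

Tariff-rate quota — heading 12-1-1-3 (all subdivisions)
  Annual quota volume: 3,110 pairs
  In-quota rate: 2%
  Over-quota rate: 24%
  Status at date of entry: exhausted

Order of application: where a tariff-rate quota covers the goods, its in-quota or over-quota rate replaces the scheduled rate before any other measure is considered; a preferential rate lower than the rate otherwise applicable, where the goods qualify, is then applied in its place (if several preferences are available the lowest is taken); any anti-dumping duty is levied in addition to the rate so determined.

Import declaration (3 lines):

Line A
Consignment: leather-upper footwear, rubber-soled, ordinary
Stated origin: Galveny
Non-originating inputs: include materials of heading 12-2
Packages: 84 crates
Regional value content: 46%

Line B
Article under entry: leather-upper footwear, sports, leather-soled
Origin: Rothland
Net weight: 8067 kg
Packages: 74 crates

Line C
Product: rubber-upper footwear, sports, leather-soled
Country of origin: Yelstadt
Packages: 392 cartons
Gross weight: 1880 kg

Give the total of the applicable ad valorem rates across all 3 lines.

Line A: leather-upper → 12-2; rubber-soled → 12-2-2; ordinary → 12-2-2-2. Scheduled 5%. Galveny agreement on 12-3-2-1: 12-2-2-2 not covered; Galveny agreement on 12-2-2: CTH not met. → 5%.
Line B: leather-upper → 12-2; leather-soled → 12-2-1; sports → 12-2-1-2. Scheduled 31%. anti-dumping (Rothland, 12-2): +28%; total 31% + 28% = 59%. → 59%.
Line C: rubber-upper → 12-3; leather-soled → 12-3-3; sports → 12-3-3-3. Scheduled 16%. No special measure applies. → 16%.
Sum: 5% + 59% + 16% = 80%.

80%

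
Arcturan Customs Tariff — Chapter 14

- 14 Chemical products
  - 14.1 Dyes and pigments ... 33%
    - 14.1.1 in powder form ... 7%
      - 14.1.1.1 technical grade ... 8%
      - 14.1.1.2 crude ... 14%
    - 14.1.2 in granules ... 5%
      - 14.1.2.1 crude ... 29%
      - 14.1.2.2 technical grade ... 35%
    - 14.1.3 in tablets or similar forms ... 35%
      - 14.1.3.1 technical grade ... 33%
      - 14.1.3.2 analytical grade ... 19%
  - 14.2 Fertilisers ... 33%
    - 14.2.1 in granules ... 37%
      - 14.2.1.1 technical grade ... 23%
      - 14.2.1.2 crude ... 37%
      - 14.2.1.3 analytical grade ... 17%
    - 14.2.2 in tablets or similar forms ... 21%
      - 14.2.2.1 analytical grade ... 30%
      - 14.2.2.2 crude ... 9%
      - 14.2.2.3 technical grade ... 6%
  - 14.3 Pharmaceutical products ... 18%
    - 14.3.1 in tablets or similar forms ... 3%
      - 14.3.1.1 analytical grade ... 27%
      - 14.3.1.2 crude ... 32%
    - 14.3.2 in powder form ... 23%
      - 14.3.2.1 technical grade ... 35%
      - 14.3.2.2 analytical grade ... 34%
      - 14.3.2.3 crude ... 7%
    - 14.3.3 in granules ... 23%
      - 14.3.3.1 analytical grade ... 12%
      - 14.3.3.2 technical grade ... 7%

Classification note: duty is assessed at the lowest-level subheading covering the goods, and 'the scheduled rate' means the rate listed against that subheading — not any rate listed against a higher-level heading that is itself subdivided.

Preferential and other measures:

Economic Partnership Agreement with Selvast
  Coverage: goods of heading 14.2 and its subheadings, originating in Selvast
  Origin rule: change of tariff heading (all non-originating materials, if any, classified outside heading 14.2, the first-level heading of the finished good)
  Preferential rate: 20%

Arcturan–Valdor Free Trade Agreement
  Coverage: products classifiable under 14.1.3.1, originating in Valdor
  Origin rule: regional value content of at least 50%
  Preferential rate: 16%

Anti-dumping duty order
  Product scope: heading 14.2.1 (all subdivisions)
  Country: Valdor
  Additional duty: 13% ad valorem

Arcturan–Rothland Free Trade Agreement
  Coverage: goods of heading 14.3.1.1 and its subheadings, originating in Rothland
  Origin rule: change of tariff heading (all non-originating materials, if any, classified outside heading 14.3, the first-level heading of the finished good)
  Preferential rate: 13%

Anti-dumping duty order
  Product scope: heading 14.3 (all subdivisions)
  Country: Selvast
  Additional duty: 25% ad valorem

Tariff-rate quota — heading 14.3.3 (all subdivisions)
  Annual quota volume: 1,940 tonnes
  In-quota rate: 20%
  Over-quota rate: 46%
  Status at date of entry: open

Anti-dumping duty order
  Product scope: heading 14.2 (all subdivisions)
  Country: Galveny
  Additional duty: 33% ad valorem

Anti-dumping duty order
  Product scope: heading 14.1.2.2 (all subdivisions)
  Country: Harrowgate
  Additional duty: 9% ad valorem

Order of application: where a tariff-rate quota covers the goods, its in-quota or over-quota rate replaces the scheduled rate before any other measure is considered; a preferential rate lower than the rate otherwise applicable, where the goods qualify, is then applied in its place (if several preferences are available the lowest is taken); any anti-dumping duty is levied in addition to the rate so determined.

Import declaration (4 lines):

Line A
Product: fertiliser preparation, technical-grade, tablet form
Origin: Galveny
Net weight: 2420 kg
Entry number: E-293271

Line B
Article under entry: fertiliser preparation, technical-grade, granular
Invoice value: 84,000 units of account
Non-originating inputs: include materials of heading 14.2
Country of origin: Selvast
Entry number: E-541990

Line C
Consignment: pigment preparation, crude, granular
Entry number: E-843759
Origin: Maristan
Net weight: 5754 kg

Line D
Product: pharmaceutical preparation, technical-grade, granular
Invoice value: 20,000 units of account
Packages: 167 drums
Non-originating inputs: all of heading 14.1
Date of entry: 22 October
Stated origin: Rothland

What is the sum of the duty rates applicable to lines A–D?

111%

Line A: fertiliser → 14.2; tablet form → 14.2.2; technical-grade → 14.2.2.3. Scheduled 6%. anti-dumping (Galveny, 14.2): +33%; total 6% + 33% = 39%. → 39%.
Line B: fertiliser → 14.2; granular → 14.2.1; technical-grade → 14.2.1.1. Scheduled 23%. Selvast agreement on 14.2: CTH not met. → 23%.
Line C: pigment → 14.1; granular → 14.1.2; crude → 14.1.2.1. Scheduled 29%. No special measure applies. → 29%.
Line D: pharmaceutical → 14.3; granular → 14.3.3; technical-grade → 14.3.3.2. Scheduled 7%. quota on 14.3.3 open → in-quota 20%; Rothland agreement on 14.3.1.1: 14.3.3.2 not covered. → 20%.
Sum: 39% + 23% + 29% + 20% = 111%.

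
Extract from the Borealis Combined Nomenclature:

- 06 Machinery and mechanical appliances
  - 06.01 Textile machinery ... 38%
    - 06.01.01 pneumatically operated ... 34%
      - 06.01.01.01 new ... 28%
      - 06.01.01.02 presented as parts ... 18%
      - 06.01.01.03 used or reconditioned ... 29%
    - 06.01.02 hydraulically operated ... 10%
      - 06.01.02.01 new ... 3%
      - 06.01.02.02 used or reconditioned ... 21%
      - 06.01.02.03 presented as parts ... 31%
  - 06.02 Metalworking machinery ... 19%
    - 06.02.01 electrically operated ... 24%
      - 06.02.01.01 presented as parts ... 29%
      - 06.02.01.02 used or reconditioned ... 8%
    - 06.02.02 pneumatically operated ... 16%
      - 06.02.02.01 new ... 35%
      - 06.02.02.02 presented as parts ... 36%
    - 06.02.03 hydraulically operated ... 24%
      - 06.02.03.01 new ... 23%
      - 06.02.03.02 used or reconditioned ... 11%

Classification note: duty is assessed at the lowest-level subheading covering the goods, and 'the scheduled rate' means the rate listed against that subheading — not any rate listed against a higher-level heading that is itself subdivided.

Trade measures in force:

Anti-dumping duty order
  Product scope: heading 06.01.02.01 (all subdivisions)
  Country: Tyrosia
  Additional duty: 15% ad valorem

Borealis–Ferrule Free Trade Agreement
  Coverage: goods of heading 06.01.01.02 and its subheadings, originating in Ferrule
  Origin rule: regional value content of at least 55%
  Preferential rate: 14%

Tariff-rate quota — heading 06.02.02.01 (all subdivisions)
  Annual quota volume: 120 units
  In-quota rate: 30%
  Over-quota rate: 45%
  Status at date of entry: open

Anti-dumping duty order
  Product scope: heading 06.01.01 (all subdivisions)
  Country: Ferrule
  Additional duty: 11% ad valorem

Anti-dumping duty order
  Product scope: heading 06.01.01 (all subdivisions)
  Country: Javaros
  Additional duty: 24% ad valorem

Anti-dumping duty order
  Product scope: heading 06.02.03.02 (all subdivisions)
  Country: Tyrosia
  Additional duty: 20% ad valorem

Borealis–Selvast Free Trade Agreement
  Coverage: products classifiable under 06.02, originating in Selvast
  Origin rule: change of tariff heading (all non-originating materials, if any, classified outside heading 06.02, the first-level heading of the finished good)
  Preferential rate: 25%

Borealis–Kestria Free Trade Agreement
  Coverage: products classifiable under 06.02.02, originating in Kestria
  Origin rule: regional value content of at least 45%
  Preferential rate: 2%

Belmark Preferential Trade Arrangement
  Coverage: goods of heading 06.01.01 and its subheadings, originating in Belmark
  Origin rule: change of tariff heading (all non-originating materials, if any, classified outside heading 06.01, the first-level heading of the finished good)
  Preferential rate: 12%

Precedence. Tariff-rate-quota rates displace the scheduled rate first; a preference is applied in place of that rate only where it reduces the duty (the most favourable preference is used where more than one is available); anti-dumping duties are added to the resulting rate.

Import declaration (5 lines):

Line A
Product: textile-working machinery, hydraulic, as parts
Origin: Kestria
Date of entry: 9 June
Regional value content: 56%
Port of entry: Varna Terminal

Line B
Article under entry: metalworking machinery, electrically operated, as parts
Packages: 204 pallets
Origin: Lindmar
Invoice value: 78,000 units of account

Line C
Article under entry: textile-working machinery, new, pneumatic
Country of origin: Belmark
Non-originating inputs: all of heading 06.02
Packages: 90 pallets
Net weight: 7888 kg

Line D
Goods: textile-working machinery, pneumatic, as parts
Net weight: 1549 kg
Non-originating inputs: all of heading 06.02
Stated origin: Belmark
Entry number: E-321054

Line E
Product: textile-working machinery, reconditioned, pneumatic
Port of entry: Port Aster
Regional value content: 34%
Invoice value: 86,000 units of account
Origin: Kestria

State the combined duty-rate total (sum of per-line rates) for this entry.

Line A: textile-working → 06.01; hydraulic → 06.01.02; as parts → 06.01.02.03. Scheduled 31%. Kestria agreement on 06.02.02: 06.01.02.03 not covered. → 31%.
Line B: metalworking → 06.02; electrically operated → 06.02.01; as parts → 06.02.01.01. Scheduled 29%. No special measure applies. → 29%.
Line C: textile-working → 06.01; pneumatic → 06.01.01; new → 06.01.01.01. Scheduled 28%. Belmark agreement on 06.01.01: CTH met → 12% available; preferential 12%. → 12%.
Line D: textile-working → 06.01; pneumatic → 06.01.01; as parts → 06.01.01.02. Scheduled 18%. Belmark agreement on 06.01.01: CTH met → 12% available; preferential 12%. → 12%.
Line E: textile-working → 06.01; pneumatic → 06.01.01; reconditioned → 06.01.01.03. Scheduled 29%. Kestria agreement on 06.02.02: 06.01.01.03 not covered. → 29%.
Sum: 31% + 29% + 12% + 12% + 29% = 113%.

113%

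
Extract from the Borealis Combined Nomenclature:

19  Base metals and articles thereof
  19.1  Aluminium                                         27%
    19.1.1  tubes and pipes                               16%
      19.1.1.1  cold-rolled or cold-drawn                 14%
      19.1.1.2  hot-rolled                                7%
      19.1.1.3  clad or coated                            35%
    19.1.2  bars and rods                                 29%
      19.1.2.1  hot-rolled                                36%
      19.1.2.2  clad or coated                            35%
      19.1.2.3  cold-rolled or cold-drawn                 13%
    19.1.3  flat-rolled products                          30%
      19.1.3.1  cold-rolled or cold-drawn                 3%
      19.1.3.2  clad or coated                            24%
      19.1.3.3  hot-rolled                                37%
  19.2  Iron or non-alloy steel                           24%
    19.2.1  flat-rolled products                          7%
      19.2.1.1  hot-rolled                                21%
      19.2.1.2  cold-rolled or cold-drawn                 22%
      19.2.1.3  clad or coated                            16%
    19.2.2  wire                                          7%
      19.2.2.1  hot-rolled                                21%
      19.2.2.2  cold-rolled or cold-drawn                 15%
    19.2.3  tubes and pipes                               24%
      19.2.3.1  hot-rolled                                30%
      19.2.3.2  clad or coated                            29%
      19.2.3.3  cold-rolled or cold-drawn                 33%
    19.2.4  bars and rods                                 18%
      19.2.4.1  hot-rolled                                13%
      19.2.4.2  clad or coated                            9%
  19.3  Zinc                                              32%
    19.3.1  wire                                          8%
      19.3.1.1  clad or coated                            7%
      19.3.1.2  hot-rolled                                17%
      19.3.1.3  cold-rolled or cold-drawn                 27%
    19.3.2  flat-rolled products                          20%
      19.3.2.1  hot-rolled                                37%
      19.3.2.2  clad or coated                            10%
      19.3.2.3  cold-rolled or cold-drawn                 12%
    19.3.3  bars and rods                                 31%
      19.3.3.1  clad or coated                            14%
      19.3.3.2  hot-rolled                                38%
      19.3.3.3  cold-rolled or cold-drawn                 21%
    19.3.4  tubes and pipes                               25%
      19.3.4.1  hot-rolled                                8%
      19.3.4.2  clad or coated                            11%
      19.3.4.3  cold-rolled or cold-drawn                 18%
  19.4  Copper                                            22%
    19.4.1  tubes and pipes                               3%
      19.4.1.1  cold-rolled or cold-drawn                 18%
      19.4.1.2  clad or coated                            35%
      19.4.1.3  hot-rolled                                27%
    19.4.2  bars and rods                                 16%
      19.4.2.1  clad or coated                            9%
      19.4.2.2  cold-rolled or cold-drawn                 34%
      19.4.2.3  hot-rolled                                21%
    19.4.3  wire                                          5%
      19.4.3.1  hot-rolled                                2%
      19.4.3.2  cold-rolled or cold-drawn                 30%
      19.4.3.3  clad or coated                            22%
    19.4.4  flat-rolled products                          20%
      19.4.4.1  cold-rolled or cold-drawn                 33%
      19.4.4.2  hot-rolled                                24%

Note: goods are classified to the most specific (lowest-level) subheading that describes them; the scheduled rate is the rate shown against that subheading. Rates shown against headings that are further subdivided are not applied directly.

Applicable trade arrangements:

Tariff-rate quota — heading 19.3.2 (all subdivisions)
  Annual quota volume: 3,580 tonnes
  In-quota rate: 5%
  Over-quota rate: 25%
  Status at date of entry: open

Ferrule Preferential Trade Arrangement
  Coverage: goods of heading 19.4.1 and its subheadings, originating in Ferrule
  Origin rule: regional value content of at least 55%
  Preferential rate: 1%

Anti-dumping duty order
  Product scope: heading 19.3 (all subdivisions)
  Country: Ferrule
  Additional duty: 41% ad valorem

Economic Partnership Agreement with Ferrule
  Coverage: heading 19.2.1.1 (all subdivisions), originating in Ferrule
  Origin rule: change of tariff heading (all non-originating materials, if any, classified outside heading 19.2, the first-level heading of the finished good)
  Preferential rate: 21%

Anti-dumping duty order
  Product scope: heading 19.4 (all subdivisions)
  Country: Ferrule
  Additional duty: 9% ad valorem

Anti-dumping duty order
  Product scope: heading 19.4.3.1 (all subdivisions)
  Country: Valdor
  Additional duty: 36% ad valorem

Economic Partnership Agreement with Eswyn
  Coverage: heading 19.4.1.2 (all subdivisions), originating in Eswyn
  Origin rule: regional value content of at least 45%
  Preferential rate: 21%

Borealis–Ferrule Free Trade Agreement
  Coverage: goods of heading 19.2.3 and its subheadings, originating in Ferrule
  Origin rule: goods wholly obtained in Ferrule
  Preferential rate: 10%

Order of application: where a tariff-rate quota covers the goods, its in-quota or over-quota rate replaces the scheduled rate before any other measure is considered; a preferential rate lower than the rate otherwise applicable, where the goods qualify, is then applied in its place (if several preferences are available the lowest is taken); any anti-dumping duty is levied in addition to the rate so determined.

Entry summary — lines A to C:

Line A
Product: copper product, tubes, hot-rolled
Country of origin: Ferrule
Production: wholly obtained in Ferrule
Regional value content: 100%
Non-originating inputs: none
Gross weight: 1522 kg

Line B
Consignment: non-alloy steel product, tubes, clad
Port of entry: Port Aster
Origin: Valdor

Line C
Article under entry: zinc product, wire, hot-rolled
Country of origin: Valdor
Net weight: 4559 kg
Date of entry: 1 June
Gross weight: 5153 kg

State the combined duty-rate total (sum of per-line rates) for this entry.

56%

Line A: copper → 19.4; tubes → 19.4.1; hot-rolled → 19.4.1.3. Scheduled 27%. Ferrule agreement on 19.4.1: RVC ≥ 55% → 1% available; Ferrule agreement on 19.2.1.1: 19.4.1.3 not covered; Ferrule agreement on 19.2.3: 19.4.1.3 not covered; preferential 1%; anti-dumping (Ferrule, 19.4): +9%; total 1% + 9% = 10%. → 10%.
Line B: non-alloy steel → 19.2; tubes → 19.2.3; clad → 19.2.3.2. Scheduled 29%. No special measure applies. → 29%.
Line C: zinc → 19.3; wire → 19.3.1; hot-rolled → 19.3.1.2. Scheduled 17%. No special measure applies. → 17%.
Sum: 10% + 29% + 17% = 56%.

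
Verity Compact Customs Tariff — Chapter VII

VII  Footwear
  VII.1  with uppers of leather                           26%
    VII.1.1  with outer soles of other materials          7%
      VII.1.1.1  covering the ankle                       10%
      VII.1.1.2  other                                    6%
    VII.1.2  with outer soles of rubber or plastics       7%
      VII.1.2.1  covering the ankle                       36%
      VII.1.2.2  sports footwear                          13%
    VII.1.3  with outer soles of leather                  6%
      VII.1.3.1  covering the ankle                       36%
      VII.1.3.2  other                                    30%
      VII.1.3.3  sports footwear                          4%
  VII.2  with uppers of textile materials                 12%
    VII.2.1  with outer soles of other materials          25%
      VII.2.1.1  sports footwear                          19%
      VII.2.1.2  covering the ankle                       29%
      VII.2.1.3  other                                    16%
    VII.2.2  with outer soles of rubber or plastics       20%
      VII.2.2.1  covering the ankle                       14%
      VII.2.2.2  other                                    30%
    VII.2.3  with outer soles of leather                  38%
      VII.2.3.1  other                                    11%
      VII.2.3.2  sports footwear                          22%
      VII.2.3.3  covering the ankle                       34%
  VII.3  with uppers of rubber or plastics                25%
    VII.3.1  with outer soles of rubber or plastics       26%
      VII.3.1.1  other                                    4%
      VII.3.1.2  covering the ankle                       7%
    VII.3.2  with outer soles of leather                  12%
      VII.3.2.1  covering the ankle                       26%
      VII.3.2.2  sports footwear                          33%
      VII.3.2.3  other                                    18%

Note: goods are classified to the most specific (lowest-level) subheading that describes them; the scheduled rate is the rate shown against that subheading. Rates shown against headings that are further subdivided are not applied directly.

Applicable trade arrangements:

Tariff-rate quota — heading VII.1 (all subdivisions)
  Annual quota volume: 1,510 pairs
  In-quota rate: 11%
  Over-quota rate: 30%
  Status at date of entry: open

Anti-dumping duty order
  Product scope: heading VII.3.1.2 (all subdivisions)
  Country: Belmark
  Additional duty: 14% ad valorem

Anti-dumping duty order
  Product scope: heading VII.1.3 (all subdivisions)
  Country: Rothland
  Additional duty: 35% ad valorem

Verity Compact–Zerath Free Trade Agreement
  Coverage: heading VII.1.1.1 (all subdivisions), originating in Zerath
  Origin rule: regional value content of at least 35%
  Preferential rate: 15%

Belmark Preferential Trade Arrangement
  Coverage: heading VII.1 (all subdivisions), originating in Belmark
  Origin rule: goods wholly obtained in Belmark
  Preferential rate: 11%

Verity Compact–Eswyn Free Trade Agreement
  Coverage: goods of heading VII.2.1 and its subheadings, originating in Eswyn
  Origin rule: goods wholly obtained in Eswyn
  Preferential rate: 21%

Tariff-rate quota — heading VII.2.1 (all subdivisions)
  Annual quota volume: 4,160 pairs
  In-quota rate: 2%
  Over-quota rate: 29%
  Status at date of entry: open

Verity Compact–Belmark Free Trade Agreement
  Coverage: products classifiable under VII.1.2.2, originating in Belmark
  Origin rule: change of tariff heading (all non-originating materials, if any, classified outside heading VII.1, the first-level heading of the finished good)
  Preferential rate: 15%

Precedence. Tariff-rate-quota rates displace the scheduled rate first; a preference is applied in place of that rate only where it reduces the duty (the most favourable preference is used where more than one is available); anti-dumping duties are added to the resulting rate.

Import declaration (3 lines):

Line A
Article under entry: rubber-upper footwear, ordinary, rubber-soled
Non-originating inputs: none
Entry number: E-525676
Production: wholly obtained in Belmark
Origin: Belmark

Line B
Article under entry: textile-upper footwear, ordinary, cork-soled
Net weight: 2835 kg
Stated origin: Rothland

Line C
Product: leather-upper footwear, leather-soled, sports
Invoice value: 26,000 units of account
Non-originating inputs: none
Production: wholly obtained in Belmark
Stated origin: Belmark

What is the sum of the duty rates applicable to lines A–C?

17%

Line A: rubber-upper → VII.3; rubber-soled → VII.3.1; ordinary → VII.3.1.1. Scheduled 4%. Belmark agreement on VII.1: VII.3.1.1 not covered; Belmark agreement on VII.1.2.2: VII.3.1.1 not covered. → 4%.
Line B: textile-upper → VII.2; cork-soled → VII.2.1; ordinary → VII.2.1.3. Scheduled 16%. quota on VII.2.1 open → in-quota 2%. → 2%.
Line C: leather-upper → VII.1; leather-soled → VII.1.3; sports → VII.1.3.3. Scheduled 4%. quota on VII.1 open → in-quota 11%; Belmark agreement on VII.1: wholly obtained → 11% available; Belmark agreement on VII.1.2.2: VII.1.3.3 not covered; preference 11% not lower than 11% → no reduction. → 11%.
Sum: 4% + 2% + 11% = 17%.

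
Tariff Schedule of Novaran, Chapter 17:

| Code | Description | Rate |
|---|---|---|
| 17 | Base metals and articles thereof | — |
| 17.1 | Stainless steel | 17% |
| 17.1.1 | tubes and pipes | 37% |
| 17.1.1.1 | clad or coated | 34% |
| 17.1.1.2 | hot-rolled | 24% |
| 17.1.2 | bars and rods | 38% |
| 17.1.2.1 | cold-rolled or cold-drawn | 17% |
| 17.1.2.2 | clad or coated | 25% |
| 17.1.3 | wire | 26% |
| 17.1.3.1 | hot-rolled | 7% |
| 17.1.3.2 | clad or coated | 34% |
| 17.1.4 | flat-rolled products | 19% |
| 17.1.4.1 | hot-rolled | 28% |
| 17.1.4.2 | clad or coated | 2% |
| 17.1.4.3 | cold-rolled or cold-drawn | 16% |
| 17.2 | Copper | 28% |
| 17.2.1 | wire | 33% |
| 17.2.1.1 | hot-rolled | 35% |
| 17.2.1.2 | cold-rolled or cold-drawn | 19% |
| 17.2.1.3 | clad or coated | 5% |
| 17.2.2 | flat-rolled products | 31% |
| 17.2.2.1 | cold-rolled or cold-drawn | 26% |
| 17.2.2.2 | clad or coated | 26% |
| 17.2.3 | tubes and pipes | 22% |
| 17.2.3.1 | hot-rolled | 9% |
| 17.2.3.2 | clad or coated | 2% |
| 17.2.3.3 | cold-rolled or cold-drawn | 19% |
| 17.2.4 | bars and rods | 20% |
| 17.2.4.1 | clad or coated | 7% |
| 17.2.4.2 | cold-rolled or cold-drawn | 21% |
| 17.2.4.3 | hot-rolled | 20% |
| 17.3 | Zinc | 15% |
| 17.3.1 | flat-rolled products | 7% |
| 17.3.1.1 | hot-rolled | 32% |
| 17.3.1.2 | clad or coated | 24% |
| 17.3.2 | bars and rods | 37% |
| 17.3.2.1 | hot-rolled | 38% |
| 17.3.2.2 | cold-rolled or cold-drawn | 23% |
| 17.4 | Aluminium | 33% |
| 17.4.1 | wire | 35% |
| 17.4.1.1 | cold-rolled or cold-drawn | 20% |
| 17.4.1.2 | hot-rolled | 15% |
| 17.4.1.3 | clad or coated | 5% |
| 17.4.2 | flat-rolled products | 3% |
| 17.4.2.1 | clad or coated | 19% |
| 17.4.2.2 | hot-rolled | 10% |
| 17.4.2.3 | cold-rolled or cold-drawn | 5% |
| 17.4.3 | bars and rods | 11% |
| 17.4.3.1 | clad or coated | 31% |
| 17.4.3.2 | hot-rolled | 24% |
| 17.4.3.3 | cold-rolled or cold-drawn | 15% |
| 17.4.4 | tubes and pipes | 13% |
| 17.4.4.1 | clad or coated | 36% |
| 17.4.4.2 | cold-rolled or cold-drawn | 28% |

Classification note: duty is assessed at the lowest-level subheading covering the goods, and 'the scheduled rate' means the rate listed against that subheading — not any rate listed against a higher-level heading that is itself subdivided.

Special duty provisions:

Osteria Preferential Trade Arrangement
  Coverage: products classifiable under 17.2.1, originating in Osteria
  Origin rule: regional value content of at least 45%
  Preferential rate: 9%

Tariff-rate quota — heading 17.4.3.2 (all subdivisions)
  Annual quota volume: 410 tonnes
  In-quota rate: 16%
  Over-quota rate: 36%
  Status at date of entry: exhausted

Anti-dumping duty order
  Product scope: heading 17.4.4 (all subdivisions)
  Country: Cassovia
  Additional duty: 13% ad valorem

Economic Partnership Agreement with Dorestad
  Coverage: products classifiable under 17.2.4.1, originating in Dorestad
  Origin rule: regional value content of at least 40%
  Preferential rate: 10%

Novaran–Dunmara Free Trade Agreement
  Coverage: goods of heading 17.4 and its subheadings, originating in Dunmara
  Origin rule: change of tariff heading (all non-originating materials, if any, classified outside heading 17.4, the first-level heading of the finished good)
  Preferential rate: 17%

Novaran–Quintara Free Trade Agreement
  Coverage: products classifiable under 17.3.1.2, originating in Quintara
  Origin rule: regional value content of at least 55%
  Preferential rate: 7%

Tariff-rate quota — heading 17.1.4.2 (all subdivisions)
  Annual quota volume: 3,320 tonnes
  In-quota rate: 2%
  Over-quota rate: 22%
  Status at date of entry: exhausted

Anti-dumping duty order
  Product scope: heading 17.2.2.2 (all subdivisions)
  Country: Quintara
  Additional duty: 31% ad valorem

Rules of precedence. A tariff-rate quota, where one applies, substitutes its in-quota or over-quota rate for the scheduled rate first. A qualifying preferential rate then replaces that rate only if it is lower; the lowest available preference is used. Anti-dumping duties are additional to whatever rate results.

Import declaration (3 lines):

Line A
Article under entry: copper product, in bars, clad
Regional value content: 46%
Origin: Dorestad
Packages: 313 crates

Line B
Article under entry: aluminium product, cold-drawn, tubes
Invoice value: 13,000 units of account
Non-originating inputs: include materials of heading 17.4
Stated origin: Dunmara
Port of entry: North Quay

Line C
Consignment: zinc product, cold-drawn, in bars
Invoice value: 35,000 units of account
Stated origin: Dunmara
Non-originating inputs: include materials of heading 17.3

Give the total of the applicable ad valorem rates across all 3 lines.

Line A: copper → 17.2; in bars → 17.2.4; clad → 17.2.4.1. Scheduled 7%. Dorestad agreement on 17.2.4.1: RVC ≥ 40% → 10% available; preference 10% not lower than 7% → no reduction. → 7%.
Line B: aluminium → 17.4; tubes → 17.4.4; cold-drawn → 17.4.4.2. Scheduled 28%. Dunmara agreement on 17.4: CTH not met. → 28%.
Line C: zinc → 17.3; in bars → 17.3.2; cold-drawn → 17.3.2.2. Scheduled 23%. Dunmara agreement on 17.4: 17.3.2.2 not covered. → 23%.
Sum: 7% + 28% + 23% = 58%.

58%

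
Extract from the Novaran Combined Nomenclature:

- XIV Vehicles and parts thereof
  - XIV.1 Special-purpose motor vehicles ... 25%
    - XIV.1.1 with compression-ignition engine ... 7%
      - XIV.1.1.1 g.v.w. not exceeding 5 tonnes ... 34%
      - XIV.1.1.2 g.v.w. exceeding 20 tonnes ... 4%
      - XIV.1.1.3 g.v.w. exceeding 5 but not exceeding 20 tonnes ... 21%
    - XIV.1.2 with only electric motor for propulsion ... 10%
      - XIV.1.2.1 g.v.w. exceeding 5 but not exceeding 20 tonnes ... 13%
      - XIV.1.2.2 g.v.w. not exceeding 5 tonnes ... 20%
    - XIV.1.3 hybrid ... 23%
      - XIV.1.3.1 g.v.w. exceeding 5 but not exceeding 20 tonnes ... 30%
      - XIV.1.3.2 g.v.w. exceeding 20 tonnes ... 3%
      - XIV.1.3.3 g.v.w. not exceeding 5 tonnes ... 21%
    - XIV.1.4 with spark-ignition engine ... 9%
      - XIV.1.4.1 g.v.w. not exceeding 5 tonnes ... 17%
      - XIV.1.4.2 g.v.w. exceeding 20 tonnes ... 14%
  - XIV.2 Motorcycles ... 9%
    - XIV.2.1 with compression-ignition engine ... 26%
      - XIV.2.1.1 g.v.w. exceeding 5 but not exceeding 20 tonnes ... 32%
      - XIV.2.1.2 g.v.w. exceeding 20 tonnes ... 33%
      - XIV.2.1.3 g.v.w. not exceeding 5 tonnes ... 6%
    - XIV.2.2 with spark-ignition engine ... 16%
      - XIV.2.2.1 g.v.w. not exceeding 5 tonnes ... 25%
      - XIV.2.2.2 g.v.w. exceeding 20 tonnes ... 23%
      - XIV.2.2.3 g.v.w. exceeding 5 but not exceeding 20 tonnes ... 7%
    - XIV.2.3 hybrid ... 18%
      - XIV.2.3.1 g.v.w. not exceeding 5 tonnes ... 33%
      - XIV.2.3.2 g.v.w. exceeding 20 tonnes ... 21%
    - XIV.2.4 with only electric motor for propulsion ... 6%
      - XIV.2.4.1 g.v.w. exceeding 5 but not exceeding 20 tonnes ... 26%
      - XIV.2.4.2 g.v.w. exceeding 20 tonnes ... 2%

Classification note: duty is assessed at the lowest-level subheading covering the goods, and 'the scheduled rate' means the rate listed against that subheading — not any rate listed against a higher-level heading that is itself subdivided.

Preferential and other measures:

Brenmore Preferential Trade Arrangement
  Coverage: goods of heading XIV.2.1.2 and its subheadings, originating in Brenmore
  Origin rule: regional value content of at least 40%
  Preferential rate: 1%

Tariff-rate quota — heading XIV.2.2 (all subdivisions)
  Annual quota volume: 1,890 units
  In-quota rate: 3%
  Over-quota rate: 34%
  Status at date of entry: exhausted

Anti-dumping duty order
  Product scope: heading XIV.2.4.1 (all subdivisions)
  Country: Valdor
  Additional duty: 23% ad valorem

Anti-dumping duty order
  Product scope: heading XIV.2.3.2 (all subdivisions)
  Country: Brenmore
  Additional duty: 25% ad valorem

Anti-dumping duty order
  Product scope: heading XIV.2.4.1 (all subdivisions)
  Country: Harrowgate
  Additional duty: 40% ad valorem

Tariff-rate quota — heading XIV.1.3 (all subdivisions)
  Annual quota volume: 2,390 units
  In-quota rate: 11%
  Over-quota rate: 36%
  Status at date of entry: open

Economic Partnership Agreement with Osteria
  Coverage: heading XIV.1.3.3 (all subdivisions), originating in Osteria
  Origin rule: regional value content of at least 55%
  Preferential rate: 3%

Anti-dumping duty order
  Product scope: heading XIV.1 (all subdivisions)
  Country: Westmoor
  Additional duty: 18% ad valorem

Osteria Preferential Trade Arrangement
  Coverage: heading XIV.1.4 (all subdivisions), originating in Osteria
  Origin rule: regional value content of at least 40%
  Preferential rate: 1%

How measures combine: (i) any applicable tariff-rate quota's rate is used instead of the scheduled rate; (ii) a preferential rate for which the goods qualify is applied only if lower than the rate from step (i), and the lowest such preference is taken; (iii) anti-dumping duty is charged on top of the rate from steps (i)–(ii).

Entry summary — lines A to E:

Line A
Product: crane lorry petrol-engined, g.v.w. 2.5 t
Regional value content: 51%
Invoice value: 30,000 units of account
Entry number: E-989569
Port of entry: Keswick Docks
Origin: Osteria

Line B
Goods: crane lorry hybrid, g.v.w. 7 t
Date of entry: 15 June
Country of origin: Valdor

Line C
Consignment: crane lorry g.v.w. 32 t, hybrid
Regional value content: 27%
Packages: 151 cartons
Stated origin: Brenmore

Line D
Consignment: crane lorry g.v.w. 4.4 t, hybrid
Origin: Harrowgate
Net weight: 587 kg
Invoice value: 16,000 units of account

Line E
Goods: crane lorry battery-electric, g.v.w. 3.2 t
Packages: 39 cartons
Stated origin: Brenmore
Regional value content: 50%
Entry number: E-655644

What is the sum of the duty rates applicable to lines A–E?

Line A: crane lorry → XIV.1; petrol-engined → XIV.1.4; g.v.w. 2.5 t → XIV.1.4.1. Scheduled 17%. Osteria agreement on XIV.1.3.3: XIV.1.4.1 not covered; Osteria agreement on XIV.1.4: RVC ≥ 40% → 1% available; preferential 1%. → 1%.
Line B: crane lorry → XIV.1; hybrid → XIV.1.3; g.v.w. 7 t → XIV.1.3.1. Scheduled 30%. quota on XIV.1.3 open → in-quota 11%. → 11%.
Line C: crane lorry → XIV.1; hybrid → XIV.1.3; g.v.w. 32 t → XIV.1.3.2. Scheduled 3%. quota on XIV.1.3 open → in-quota 11%; Brenmore agreement on XIV.2.1.2: XIV.1.3.2 not covered. → 11%.
Line D: crane lorry → XIV.1; hybrid → XIV.1.3; g.v.w. 4.4 t → XIV.1.3.3. Scheduled 21%. quota on XIV.1.3 open → in-quota 11%. → 11%.
Line E: crane lorry → XIV.1; battery-electric → XIV.1.2; g.v.w. 3.2 t → XIV.1.2.2. Scheduled 20%. Brenmore agreement on XIV.2.1.2: XIV.1.2.2 not covered. → 20%.
Sum: 1% + 11% + 11% + 11% + 20% = 54%.

54%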